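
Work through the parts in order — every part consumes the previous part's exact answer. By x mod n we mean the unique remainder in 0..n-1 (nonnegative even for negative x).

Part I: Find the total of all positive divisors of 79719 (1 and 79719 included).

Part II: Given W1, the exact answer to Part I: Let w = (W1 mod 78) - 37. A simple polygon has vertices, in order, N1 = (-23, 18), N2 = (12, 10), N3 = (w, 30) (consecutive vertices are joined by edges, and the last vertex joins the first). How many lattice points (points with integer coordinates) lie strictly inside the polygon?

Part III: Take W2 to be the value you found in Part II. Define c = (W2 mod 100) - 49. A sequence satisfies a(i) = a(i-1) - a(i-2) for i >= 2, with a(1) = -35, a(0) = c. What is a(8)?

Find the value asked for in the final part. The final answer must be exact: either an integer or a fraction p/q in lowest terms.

Part I: 79719 = 3 * 26573; sigma = (1 + 3) * (1 + 26573) = 4 * 26574 = 106296; answer 106296
Part II: W1 = 106296; w = 23; cross terms: (-23*10 - 12*18)=-446, (12*30 - 23*10)=130, (23*18 - -23*30)=1104; twice the area = |788| = 788; area = 394; boundary points = 1 + 1 + 2 = 4; strictly interior points = area - boundary/2 + 1 = 393; answer 393
Part III: W2 = 393; c = 44; a(2) = 1*(-35) - 1*(44) = -79; iterating: a(2)=-79, a(3)=-44, a(4)=35, a(5)=79, a(6)=44, a(7)=-35, a(8)=-79; answer -79

-79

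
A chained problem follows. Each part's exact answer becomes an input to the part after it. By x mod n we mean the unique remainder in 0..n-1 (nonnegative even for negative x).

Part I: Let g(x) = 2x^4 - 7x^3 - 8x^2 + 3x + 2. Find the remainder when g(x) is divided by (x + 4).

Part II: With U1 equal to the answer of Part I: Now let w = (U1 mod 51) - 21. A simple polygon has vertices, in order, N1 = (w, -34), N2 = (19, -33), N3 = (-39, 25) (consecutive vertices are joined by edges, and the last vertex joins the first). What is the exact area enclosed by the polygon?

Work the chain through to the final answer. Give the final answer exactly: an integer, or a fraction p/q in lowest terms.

Part I: remainder = value at the root: 2*(-4)^4 - 7*(-4)^3 - 8*(-4)^2 + 3*(-4)^1 + 2 = (512) + (448) + (-128) + (-12) + (2) = 822; answer 822
Part II: U1 = 822; w = -15; cross terms: (-15*-33 - 19*-34)=1141, (19*25 - -39*-33)=-812, (-39*-34 - -15*25)=1701; twice the area = |2030| = 2030; area = 1015; answer 1015

1015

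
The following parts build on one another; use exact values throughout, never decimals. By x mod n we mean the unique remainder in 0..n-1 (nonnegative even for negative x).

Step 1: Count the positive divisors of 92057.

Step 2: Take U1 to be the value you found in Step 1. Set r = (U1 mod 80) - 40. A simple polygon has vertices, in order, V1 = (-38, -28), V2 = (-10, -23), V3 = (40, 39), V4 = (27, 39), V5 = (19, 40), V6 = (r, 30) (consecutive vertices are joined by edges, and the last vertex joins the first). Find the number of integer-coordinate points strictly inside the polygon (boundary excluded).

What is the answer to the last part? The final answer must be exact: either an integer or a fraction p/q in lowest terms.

Step 1: 92057 = 7 * 13151; number of divisors = (1+1) * (1+1) = 4; answer 4
Step 2: U1 = 4; r = -36; cross terms: (-38*-23 - -10*-28)=594, (-10*39 - 40*-23)=530, (40*39 - 27*39)=507, (27*40 - 19*39)=339, (19*30 - -36*40)=2010, (-36*-28 - -38*30)=2148; twice the area = |6128| = 6128; area = 3064; boundary points = 1 + 2 + 13 + 1 + 5 + 2 = 24; strictly interior points = area - boundary/2 + 1 = 3053; answer 3053

3053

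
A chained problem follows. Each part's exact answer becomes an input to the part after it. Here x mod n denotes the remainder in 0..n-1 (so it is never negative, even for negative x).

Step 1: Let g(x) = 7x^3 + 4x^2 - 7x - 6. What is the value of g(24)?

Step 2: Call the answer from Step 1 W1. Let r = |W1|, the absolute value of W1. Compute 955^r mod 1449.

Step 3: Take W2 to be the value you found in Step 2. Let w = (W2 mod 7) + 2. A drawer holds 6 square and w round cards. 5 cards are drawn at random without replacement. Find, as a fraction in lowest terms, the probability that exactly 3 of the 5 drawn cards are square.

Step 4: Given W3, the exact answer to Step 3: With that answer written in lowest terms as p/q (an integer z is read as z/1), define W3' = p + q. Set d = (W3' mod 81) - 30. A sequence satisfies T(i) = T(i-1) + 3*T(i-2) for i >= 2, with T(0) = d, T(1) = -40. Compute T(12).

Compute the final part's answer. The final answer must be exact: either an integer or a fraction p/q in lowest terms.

-238351

Step 1: 7*(24)^3 + 4*(24)^2 - 7*(24)^1 - 6 = (96768) + (2304) + (-168) + (-6) = 98898; answer 98898
Step 2: W1 = 98898; r = 98898; squarings mod 1449: 955^1=955, 955^2=604, 955^4=1117, 955^8=100, 955^16=1306, 955^32=163, 955^64=487, 955^128=982, 955^256=739, 955^512=1297, 955^1024=1369, 955^2048=604, 955^4096=1117, 955^8192=100, 955^16384=1306, 955^32768=163, 955^65536=487; 955^98898 = 955^2 * 955^16 * 955^64 * 955^512 * 955^32768 * 955^65536 = 1135 (mod 1449); answer 1135
Step 3: W2 = 1135; w = 3; total draws C(9,5) = 126; favorable C(6,3)*C(3,2) = 60; P = 10/21; answer 10/21
Step 4: W3 = 10/21; threaded value p + q = 31; d = 1; T(2) = 1*(-40) + 3*(1) = -37; iterating: T(2)=-37, T(3)=-157, T(4)=-268, T(5)=-739, T(6)=-1543, T(7)=-3760, T(8)=-8389, T(9)=-19669, T(10)=-44836, T(11)=-103843, T(12)=-238351; answer -238351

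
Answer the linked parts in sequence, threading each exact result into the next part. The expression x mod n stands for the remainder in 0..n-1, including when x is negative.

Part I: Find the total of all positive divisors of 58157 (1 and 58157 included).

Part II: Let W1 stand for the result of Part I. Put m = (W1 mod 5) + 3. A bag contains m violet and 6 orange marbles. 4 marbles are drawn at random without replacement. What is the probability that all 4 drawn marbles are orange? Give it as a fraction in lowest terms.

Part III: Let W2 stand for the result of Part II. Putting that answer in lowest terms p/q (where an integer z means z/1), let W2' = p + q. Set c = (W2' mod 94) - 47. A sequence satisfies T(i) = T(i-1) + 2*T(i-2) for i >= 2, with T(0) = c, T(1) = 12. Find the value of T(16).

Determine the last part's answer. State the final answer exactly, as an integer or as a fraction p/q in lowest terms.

-262164

Part I: 58157 = 11 * 17 * 311; sigma = (1 + 11) * (1 + 17) * (1 + 311) = 12 * 18 * 312 = 67392; answer 67392
Part II: W1 = 67392; m = 5; total draws C(11,4) = 330; favorable C(6,4) = 15; P = 1/22; answer 1/22
Part III: W2 = 1/22; threaded value p + q = 23; c = -24; T(2) = 1*(12) + 2*(-24) = -36; iterating: T(2)=-36, T(3)=-12, T(4)=-84, T(5)=-108, T(6)=-276, T(7)=-492, T(8)=-1044, T(9)=-2028, T(10)=-4116, T(11)=-8172, T(12)=-16404, T(13)=-32748, T(14)=-65556, T(15)=-131052, T(16)=-262164; answer -262164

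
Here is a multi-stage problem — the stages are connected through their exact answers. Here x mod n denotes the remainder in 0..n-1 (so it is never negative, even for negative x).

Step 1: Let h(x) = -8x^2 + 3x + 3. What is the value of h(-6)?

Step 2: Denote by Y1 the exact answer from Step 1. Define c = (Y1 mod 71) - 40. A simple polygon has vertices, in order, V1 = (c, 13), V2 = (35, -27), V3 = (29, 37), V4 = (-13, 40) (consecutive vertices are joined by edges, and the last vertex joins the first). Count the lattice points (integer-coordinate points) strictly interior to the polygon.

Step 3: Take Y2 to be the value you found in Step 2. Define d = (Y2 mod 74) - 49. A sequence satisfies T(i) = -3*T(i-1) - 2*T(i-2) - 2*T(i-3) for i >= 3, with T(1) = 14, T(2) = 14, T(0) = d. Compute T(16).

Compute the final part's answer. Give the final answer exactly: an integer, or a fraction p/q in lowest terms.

Step 1: -8*(-6)^2 + 3*(-6)^1 + 3 = (-288) + (-18) + (3) = -303; answer -303
Step 2: Y1 = -303; c = 12; cross terms: (12*-27 - 35*13)=-779, (35*37 - 29*-27)=2078, (29*40 - -13*37)=1641, (-13*13 - 12*40)=-649; twice the area = |2291| = 2291; area = 2291/2; boundary points = 1 + 2 + 3 + 1 = 7; strictly interior points = area - boundary/2 + 1 = 1143; answer 1143
Step 3: Y2 = 1143; d = -16; T(3) = -3*(14) - 2*(14) - 2*(-16) = -38; iterating: T(3)=-38, T(4)=58, T(5)=-126, T(6)=338, T(7)=-878, T(8)=2210, T(9)=-5550, T(10)=13986, T(11)=-35278, T(12)=88962, T(13)=-224302, T(14)=565538, T(15)=-1425934, T(16)=3595330; answer 3595330

3595330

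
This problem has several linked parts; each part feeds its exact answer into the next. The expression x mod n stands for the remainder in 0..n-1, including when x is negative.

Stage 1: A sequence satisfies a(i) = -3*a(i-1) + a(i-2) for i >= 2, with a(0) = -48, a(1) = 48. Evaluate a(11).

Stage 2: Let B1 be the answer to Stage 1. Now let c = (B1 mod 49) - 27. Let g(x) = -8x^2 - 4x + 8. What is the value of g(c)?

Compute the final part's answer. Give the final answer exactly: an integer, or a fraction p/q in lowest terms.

Stage 1: a(2) = -3*(48) + 1*(-48) = -192; iterating: a(2)=-192, a(3)=624, a(4)=-2064, a(5)=6816, a(6)=-22512, a(7)=74352, a(8)=-245568, a(9)=811056, a(10)=-2678736, a(11)=8847264; answer 8847264
Stage 2: B1 = 8847264; c = -7; -8*(-7)^2 - 4*(-7)^1 + 8 = (-392) + (28) + (8) = -356; answer -356

-356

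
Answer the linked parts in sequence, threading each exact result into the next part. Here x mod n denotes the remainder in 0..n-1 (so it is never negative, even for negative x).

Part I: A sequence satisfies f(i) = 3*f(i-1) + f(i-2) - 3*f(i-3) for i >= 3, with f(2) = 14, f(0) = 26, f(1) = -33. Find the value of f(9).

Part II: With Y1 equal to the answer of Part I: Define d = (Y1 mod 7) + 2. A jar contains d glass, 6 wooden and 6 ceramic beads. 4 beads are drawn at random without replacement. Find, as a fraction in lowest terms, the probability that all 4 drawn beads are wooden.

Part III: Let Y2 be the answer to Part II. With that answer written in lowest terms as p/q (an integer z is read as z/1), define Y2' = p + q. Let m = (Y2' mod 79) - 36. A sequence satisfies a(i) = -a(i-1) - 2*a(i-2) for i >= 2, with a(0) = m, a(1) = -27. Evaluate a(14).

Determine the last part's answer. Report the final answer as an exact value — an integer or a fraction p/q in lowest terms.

-2503

Part I: f(3) = 3*(14) + 1*(-33) - 3*(26) = -69; iterating: f(3)=-69, f(4)=-94, f(5)=-393, f(6)=-1066, f(7)=-3309, f(8)=-9814, f(9)=-29553; answer -29553
Part II: Y1 = -29553; d = 3; total draws C(15,4) = 1365; favorable C(6,4) = 15; P = 1/91; answer 1/91
Part III: Y2 = 1/91; threaded value p + q = 92; m = -23; a(2) = -1*(-27) - 2*(-23) = 73; iterating: a(2)=73, a(3)=-19, a(4)=-127, a(5)=165, a(6)=89, a(7)=-419, a(8)=241, a(9)=597, a(10)=-1079, a(11)=-115, a(12)=2273, a(13)=-2043, a(14)=-2503; answer -2503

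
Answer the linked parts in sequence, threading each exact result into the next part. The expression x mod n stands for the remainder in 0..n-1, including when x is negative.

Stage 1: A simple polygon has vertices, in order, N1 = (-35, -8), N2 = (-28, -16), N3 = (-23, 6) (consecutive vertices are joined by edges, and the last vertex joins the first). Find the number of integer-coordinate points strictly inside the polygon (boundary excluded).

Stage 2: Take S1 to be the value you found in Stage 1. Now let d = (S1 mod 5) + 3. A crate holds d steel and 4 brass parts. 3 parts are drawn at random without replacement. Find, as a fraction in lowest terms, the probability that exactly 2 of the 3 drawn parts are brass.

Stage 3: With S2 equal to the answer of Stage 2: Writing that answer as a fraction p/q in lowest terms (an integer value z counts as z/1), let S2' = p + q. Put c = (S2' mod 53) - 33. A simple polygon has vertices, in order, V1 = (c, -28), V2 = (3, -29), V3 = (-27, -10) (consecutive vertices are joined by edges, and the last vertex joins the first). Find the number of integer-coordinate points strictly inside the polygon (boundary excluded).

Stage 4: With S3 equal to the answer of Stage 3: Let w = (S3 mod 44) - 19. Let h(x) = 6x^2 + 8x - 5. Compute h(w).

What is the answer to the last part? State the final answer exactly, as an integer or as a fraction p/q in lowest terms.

315

Stage 1: cross terms: (-35*-16 - -28*-8)=336, (-28*6 - -23*-16)=-536, (-23*-8 - -35*6)=394; twice the area = |194| = 194; area = 97; boundary points = 1 + 1 + 2 = 4; strictly interior points = area - boundary/2 + 1 = 96; answer 96
Stage 2: S1 = 96; d = 4; total draws C(8,3) = 56; favorable C(4,2)*C(4,1) = 24; P = 3/7; answer 3/7
Stage 3: S2 = 3/7; threaded value p + q = 10; c = -23; cross terms: (-23*-29 - 3*-28)=751, (3*-10 - -27*-29)=-813, (-27*-28 - -23*-10)=526; twice the area = |464| = 464; area = 232; boundary points = 1 + 1 + 2 = 4; strictly interior points = area - boundary/2 + 1 = 231; answer 231
Stage 4: S3 = 231; w = -8; 6*(-8)^2 + 8*(-8)^1 - 5 = (384) + (-64) + (-5) = 315; answer 315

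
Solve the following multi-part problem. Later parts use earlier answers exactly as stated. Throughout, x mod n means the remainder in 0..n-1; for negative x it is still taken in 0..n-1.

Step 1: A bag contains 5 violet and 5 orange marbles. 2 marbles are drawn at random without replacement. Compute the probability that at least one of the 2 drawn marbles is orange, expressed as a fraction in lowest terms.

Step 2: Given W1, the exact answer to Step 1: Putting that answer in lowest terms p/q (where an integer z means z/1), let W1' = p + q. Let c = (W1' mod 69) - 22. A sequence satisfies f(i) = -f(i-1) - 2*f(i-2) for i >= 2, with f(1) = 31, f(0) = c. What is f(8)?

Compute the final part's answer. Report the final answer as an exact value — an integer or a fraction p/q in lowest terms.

177

Step 1: total draws C(10,2) = 45; complement C(5,2) = 10; favorable 45 - 10 = 35; P = 7/9; answer 7/9
Step 2: W1 = 7/9; threaded value p + q = 16; c = -6; f(2) = -1*(31) - 2*(-6) = -19; iterating: f(2)=-19, f(3)=-43, f(4)=81, f(5)=5, f(6)=-167, f(7)=157, f(8)=177; answer 177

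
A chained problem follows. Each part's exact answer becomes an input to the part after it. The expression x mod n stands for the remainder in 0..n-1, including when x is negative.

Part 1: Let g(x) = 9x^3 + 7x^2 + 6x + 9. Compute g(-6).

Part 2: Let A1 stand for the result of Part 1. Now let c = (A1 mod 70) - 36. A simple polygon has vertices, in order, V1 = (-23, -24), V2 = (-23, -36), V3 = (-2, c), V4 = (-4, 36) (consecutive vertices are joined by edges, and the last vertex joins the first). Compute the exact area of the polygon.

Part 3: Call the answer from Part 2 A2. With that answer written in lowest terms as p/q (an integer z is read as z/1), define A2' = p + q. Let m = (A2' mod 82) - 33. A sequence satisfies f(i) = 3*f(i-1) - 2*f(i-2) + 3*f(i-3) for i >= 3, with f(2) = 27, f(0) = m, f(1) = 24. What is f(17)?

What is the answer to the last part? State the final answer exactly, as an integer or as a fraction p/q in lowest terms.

Part 1: 9*(-6)^3 + 7*(-6)^2 + 6*(-6)^1 + 9 = (-1944) + (252) + (-36) + (9) = -1719; answer -1719
Part 2: A1 = -1719; c = -5; cross terms: (-23*-36 - -23*-24)=276, (-23*-5 - -2*-36)=43, (-2*36 - -4*-5)=-92, (-4*-24 - -23*36)=924; twice the area = |1151| = 1151; area = 1151/2; answer 1151/2
Part 3: A2 = 1151/2; threaded value p + q = 1153; m = -28; f(3) = 3*(27) - 2*(24) + 3*(-28) = -51; iterating: f(3)=-51, f(4)=-135, f(5)=-222, f(6)=-549, f(7)=-1608, f(8)=-4392, f(9)=-11607, f(10)=-30861, f(11)=-82545, f(12)=-220734, f(13)=-589695, f(14)=-1575252, f(15)=-4208568, f(16)=-11244285, f(17)=-30041475; answer -30041475

-30041475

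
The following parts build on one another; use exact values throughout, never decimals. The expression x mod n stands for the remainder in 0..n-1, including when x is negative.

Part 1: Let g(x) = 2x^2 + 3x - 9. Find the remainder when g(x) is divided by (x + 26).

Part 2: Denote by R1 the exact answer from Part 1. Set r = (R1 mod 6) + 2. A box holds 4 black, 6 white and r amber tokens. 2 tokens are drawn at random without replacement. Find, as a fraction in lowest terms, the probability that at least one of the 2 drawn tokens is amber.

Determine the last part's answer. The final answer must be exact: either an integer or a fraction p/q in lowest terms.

Part 1: remainder = value at the root: 2*(-26)^2 + 3*(-26)^1 - 9 = (1352) + (-78) + (-9) = 1265; answer 1265
Part 2: R1 = 1265; r = 7; total draws C(17,2) = 136; complement C(10,2) = 45; favorable 136 - 45 = 91; P = 91/136; answer 91/136

91/136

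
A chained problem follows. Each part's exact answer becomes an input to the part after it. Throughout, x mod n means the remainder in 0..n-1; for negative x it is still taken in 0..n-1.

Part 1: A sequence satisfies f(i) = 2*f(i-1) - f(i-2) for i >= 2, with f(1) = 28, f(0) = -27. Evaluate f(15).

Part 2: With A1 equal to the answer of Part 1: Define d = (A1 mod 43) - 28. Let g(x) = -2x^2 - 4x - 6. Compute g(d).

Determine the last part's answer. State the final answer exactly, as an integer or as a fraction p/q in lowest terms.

-22

Part 1: f(2) = 2*(28) - 1*(-27) = 83; iterating: f(2)=83, f(3)=138, f(4)=193, f(5)=248, f(6)=303, f(7)=358, f(8)=413, f(9)=468, f(10)=523, f(11)=578, f(12)=633, f(13)=688, f(14)=743, f(15)=798; answer 798
Part 2: A1 = 798; d = -4; -2*(-4)^2 - 4*(-4)^1 - 6 = (-32) + (16) + (-6) = -22; answer -22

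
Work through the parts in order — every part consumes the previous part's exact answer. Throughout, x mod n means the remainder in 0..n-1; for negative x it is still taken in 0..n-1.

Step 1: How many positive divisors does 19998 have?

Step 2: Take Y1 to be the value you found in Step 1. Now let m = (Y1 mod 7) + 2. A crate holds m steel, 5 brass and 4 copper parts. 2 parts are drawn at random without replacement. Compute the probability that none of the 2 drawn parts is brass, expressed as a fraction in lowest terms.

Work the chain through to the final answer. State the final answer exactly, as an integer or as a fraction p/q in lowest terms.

36/91

Step 1: 19998 = 2 * 3^2 * 11 * 101; number of divisors = (1+1) * (2+1) * (1+1) * (1+1) = 24; answer 24
Step 2: Y1 = 24; m = 5; total draws C(14,2) = 91; favorable C(9,2) = 36; P = 36/91; answer 36/91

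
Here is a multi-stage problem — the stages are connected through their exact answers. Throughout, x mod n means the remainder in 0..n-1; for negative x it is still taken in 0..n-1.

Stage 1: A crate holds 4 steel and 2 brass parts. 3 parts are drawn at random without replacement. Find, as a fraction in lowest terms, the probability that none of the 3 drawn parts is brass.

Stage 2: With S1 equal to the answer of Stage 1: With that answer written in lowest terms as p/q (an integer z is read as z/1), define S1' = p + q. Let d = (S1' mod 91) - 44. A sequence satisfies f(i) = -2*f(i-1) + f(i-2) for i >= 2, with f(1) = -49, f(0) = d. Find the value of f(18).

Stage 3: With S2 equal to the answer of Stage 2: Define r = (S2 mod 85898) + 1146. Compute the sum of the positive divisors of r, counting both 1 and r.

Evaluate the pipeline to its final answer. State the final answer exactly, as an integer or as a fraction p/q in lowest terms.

Stage 1: total draws C(6,3) = 20; favorable C(4,3) = 4; P = 1/5; answer 1/5
Stage 2: S1 = 1/5; threaded value p + q = 6; d = -38; f(2) = -2*(-49) + 1*(-38) = 60; iterating: f(2)=60, f(3)=-169, f(4)=398, f(5)=-965, f(6)=2328, f(7)=-5621, f(8)=13570, f(9)=-32761, f(10)=79092, f(11)=-190945, f(12)=460982, f(13)=-1112909, f(14)=2686800, f(15)=-6486509, f(16)=15659818, f(17)=-37806145, f(18)=91272108; answer 91272108
Stage 3: S2 = 91272108; r = 49578; 49578 = 2 * 3 * 8263; sigma = (1 + 2) * (1 + 3) * (1 + 8263) = 3 * 4 * 8264 = 99168; answer 99168

99168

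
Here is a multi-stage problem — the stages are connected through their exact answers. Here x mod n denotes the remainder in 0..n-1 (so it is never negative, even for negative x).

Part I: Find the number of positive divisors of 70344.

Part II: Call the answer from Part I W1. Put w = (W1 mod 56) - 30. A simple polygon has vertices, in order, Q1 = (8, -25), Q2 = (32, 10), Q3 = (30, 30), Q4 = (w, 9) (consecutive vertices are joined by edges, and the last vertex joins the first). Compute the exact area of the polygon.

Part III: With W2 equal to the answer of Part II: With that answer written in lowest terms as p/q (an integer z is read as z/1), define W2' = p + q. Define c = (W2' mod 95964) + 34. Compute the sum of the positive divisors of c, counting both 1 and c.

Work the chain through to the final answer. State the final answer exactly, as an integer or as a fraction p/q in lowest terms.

1070

Part I: 70344 = 2^3 * 3^2 * 977; number of divisors = (3+1) * (2+1) * (1+1) = 24; answer 24
Part II: W1 = 24; w = -6; cross terms: (8*10 - 32*-25)=880, (32*30 - 30*10)=660, (30*9 - -6*30)=450, (-6*-25 - 8*9)=78; twice the area = |2068| = 2068; area = 1034; answer 1034
Part III: W2 = 1034; threaded value p + q = 1035; c = 1069; 1069 is prime, so its only divisors are 1 and 1069; sigma = 1 + 1069 = 1070; answer 1070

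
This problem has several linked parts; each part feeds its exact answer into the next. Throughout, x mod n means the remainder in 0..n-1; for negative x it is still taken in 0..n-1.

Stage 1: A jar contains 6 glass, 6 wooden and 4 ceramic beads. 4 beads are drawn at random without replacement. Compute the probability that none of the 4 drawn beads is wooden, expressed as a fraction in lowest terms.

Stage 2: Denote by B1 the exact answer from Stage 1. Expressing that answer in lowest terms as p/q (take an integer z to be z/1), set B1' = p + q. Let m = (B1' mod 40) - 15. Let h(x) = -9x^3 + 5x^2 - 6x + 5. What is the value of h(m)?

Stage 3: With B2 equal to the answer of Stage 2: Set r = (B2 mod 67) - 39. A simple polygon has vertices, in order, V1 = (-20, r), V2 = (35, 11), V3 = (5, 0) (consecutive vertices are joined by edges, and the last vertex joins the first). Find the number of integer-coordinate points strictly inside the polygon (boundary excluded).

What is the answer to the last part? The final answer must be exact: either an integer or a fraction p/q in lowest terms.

Stage 1: total draws C(16,4) = 1820; favorable C(10,4) = 210; P = 3/26; answer 3/26
Stage 2: B1 = 3/26; threaded value p + q = 29; m = 14; -9*(14)^3 + 5*(14)^2 - 6*(14)^1 + 5 = (-24696) + (980) + (-84) + (5) = -23795; answer -23795
Stage 3: B2 = -23795; r = 18; cross terms: (-20*11 - 35*18)=-850, (35*0 - 5*11)=-55, (5*18 - -20*0)=90; twice the area = |-815| = 815; area = 815/2; boundary points = 1 + 1 + 1 = 3; strictly interior points = area - boundary/2 + 1 = 407; answer 407

407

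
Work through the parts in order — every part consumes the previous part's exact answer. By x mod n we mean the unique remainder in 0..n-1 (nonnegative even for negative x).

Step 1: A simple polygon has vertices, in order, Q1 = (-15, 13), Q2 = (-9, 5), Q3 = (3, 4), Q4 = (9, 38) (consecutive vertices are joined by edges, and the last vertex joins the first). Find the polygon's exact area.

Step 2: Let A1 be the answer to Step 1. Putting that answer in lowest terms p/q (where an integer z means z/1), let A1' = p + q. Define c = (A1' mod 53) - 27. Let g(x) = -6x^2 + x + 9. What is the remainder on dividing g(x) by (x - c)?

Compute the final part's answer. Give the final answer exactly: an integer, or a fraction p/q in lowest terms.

Step 1: cross terms: (-15*5 - -9*13)=42, (-9*4 - 3*5)=-51, (3*38 - 9*4)=78, (9*13 - -15*38)=687; twice the area = |756| = 756; area = 378; answer 378
Step 2: A1 = 378; threaded value p + q = 379; c = -19; remainder = value at the root: -6*(-19)^2 + 1*(-19)^1 + 9 = (-2166) + (-19) + (9) = -2176; answer -2176

-2176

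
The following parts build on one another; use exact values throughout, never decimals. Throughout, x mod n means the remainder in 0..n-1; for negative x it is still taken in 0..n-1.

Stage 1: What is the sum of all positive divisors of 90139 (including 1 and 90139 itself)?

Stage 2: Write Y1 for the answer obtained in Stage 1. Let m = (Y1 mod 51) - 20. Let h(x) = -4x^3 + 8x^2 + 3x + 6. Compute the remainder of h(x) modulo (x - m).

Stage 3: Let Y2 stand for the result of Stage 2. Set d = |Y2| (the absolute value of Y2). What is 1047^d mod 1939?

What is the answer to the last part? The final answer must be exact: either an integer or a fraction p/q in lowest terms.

Stage 1: 90139 = 7 * 79 * 163; sigma = (1 + 7) * (1 + 79) * (1 + 163) = 8 * 80 * 164 = 104960; answer 104960
Stage 2: Y1 = 104960; m = -18; remainder = value at the root: -4*(-18)^3 + 8*(-18)^2 + 3*(-18)^1 + 6 = (23328) + (2592) + (-54) + (6) = 25872; answer 25872
Stage 3: Y2 = 25872; d = 25872; squarings mod 1939: 1047^1=1047, 1047^2=674, 1047^4=550, 1047^8=16, 1047^16=256, 1047^32=1549, 1047^64=858, 1047^128=1283, 1047^256=1817, 1047^512=1311, 1047^1024=767, 1047^2048=772, 1047^4096=711, 1047^8192=1381, 1047^16384=1124; 1047^25872 = 1047^16 * 1047^256 * 1047^1024 * 1047^8192 * 1047^16384 = 638 (mod 1939); answer 638

638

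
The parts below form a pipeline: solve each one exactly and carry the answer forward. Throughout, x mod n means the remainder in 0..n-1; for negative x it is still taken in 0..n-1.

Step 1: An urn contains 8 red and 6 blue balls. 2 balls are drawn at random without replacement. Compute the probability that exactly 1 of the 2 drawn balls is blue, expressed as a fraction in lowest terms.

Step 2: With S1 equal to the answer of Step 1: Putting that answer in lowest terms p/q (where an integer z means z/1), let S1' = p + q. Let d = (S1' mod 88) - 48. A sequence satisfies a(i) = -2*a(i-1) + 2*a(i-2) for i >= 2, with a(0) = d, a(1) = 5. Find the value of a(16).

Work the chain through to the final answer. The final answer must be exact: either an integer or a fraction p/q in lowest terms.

-7798016

Step 1: total draws C(14,2) = 91; favorable C(6,1)*C(8,1) = 48; P = 48/91; answer 48/91
Step 2: S1 = 48/91; threaded value p + q = 139; d = 3; a(2) = -2*(5) + 2*(3) = -4; iterating: a(2)=-4, a(3)=18, a(4)=-44, a(5)=124, a(6)=-336, a(7)=920, a(8)=-2512, a(9)=6864, a(10)=-18752, a(11)=51232, a(12)=-139968, a(13)=382400, a(14)=-1044736, a(15)=2854272, a(16)=-7798016; answer -7798016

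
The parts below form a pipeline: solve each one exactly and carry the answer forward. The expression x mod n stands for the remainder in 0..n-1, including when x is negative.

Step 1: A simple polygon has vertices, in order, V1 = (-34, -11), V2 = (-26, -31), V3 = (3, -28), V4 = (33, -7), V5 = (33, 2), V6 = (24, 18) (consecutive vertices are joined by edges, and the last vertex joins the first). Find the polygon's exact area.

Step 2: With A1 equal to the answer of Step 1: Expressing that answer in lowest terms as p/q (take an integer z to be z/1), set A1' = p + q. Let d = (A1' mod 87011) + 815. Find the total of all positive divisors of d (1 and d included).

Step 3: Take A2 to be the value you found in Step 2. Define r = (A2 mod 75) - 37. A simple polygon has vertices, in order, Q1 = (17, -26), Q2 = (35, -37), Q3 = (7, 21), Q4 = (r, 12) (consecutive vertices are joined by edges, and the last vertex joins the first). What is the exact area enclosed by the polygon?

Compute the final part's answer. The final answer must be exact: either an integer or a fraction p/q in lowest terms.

Step 1: cross terms: (-34*-31 - -26*-11)=768, (-26*-28 - 3*-31)=821, (3*-7 - 33*-28)=903, (33*2 - 33*-7)=297, (33*18 - 24*2)=546, (24*-11 - -34*18)=348; twice the area = |3683| = 3683; area = 3683/2; answer 3683/2
Step 2: A1 = 3683/2; threaded value p + q = 3685; d = 4500; 4500 = 2^2 * 3^2 * 5^3; sigma = (1 + 2 + 4) * (1 + 3 + 9) * (1 + 5 + 25 + 125) = 7 * 13 * 156 = 14196; answer 14196
Step 3: A2 = 14196; r = -16; cross terms: (17*-37 - 35*-26)=281, (35*21 - 7*-37)=994, (7*12 - -16*21)=420, (-16*-26 - 17*12)=212; twice the area = |1907| = 1907; area = 1907/2; answer 1907/2

1907/2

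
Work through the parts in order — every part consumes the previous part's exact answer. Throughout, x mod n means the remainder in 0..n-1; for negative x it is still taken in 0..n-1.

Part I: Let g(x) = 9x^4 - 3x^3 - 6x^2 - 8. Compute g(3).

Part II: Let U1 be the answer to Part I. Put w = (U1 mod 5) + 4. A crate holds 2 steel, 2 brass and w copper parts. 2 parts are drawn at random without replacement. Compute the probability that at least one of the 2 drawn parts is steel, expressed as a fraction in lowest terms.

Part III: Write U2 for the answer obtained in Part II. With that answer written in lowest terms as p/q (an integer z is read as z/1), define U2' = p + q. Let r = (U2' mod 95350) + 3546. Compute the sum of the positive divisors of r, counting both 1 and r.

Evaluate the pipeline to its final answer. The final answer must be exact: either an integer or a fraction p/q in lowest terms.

Part I: 9*(3)^4 - 3*(3)^3 - 6*(3)^2 - 8 = (729) + (-81) + (-54) + (-8) = 586; answer 586
Part II: U1 = 586; w = 5; total draws C(9,2) = 36; complement C(7,2) = 21; favorable 36 - 21 = 15; P = 5/12; answer 5/12
Part III: U2 = 5/12; threaded value p + q = 17; r = 3563; 3563 = 7 * 509; sigma = (1 + 7) * (1 + 509) = 8 * 510 = 4080; answer 4080

4080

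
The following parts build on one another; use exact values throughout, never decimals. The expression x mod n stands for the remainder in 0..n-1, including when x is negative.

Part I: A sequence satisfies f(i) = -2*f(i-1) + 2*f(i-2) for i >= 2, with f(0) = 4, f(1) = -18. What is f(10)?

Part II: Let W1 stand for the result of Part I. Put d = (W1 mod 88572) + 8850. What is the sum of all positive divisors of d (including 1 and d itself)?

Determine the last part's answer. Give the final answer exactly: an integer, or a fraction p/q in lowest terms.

130572

Part I: f(2) = -2*(-18) + 2*(4) = 44; iterating: f(2)=44, f(3)=-124, f(4)=336, f(5)=-920, f(6)=2512, f(7)=-6864, f(8)=18752, f(9)=-51232, f(10)=139968; answer 139968
Part II: W1 = 139968; d = 60246; 60246 = 2 * 3^2 * 3347; sigma = (1 + 2) * (1 + 3 + 9) * (1 + 3347) = 3 * 13 * 3348 = 130572; answer 130572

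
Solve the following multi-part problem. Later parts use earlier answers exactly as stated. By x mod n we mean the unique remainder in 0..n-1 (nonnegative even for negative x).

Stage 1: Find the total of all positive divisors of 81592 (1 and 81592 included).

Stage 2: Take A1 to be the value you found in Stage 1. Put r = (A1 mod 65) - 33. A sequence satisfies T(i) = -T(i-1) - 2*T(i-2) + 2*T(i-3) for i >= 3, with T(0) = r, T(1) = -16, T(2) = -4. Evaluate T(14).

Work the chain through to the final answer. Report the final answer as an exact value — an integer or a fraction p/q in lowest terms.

Stage 1: 81592 = 2^3 * 7 * 31 * 47; sigma = (1 + 2 + 4 + 8) * (1 + 7) * (1 + 31) * (1 + 47) = 15 * 8 * 32 * 48 = 184320; answer 184320
Stage 2: A1 = 184320; r = 12; T(3) = -1*(-4) - 2*(-16) + 2*(12) = 60; iterating: T(3)=60, T(4)=-84, T(5)=-44, T(6)=332, T(7)=-412, T(8)=-340, T(9)=1828, T(10)=-1972, T(11)=-2364, T(12)=9964, T(13)=-9180, T(14)=-15476; answer -15476

-15476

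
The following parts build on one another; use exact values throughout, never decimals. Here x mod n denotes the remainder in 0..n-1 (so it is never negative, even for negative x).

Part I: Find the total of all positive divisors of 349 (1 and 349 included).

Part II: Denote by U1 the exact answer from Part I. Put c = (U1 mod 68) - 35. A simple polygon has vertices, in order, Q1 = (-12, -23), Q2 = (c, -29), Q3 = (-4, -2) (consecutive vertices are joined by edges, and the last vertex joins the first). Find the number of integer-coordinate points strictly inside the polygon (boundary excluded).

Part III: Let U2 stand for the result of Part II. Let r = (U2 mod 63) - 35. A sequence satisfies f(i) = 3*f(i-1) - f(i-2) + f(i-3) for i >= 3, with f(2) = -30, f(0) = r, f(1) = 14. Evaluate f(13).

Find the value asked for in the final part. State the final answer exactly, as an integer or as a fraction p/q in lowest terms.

-2175038

Part I: 349 is prime, so its only divisors are 1 and 349; sigma = 1 + 349 = 350; answer 350
Part II: U1 = 350; c = -25; cross terms: (-12*-29 - -25*-23)=-227, (-25*-2 - -4*-29)=-66, (-4*-23 - -12*-2)=68; twice the area = |-225| = 225; area = 225/2; boundary points = 1 + 3 + 1 = 5; strictly interior points = area - boundary/2 + 1 = 111; answer 111
Part III: U2 = 111; r = 13; f(3) = 3*(-30) - 1*(14) + 1*(13) = -91; iterating: f(3)=-91, f(4)=-229, f(5)=-626, f(6)=-1740, f(7)=-4823, f(8)=-13355, f(9)=-36982, f(10)=-102414, f(11)=-283615, f(12)=-785413, f(13)=-2175038; answer -2175038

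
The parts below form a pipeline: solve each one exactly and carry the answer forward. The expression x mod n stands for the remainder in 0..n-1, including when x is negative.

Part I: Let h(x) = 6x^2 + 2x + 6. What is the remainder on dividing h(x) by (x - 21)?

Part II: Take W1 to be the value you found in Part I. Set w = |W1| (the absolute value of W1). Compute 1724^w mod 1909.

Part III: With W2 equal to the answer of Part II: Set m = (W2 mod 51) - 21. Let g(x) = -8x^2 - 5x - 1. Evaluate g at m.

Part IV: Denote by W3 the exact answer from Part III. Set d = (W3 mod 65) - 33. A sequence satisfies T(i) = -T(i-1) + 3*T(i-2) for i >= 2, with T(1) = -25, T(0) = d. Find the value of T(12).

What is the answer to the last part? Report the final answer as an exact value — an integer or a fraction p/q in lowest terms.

Part I: remainder = value at the root: 6*(21)^2 + 2*(21)^1 + 6 = (2646) + (42) + (6) = 2694; answer 2694
Part II: W1 = 2694; w = 2694; squarings mod 1909: 1724^1=1724, 1724^2=1772, 1724^4=1588, 1724^8=1864, 1724^16=116, 1724^32=93, 1724^64=1013, 1724^128=1036, 1724^256=438, 1724^512=944, 1724^1024=1542, 1724^2048=1059; 1724^2694 = 1724^2 * 1724^4 * 1724^128 * 1724^512 * 1724^2048 = 277 (mod 1909); answer 277
Part III: W2 = 277; m = 1; -8*(1)^2 - 5*(1)^1 - 1 = (-8) + (-5) + (-1) = -14; answer -14
Part IV: W3 = -14; d = 18; T(2) = -1*(-25) + 3*(18) = 79; iterating: T(2)=79, T(3)=-154, T(4)=391, T(5)=-853, T(6)=2026, T(7)=-4585, T(8)=10663, T(9)=-24418, T(10)=56407, T(11)=-129661, T(12)=298882; answer 298882

298882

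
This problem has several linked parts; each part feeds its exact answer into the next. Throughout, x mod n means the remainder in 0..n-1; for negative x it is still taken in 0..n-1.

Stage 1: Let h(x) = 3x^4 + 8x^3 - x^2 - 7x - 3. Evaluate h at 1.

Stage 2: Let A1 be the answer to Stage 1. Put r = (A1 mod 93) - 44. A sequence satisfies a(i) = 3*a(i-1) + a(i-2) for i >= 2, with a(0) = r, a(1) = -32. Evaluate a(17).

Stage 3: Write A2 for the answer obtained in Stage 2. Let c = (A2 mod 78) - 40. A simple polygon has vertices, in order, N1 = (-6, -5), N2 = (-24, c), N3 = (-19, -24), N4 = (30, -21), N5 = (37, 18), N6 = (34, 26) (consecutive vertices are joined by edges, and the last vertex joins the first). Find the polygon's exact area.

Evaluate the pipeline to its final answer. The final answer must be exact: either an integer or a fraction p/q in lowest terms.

1809

Stage 1: 3*(1)^4 + 8*(1)^3 - 1*(1)^2 - 7*(1)^1 - 3 = (3) + (8) + (-1) + (-7) + (-3) = 0; answer 0
Stage 2: A1 = 0; r = -44; a(2) = 3*(-32) + 1*(-44) = -140; iterating: a(2)=-140, a(3)=-452, a(4)=-1496, a(5)=-4940, a(6)=-16316, a(7)=-53888, a(8)=-177980, a(9)=-587828, a(10)=-1941464, a(11)=-6412220, a(12)=-21178124, a(13)=-69946592, a(14)=-231017900, a(15)=-763000292, a(16)=-2520018776, a(17)=-8323056620; answer -8323056620
Stage 3: A2 = -8323056620; c = 30; cross terms: (-6*30 - -24*-5)=-300, (-24*-24 - -19*30)=1146, (-19*-21 - 30*-24)=1119, (30*18 - 37*-21)=1317, (37*26 - 34*18)=350, (34*-5 - -6*26)=-14; twice the area = |3618| = 3618; area = 1809; answer 1809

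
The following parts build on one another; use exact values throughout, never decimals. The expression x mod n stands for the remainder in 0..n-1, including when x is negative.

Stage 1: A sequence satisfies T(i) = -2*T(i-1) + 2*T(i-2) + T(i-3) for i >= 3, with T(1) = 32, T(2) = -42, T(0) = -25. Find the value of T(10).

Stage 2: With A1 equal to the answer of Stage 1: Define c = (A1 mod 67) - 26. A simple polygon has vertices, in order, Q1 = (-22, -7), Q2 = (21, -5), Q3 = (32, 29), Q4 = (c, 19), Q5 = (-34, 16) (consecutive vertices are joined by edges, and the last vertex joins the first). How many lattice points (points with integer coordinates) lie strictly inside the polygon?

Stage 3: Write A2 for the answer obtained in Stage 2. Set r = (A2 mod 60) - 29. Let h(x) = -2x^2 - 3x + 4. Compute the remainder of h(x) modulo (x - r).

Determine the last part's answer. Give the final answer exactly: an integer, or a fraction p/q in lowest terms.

Stage 1: T(3) = -2*(-42) + 2*(32) + 1*(-25) = 123; iterating: T(3)=123, T(4)=-298, T(5)=800, T(6)=-2073, T(7)=5448, T(8)=-14242, T(9)=37307, T(10)=-97650; answer -97650
Stage 2: A1 = -97650; c = 10; cross terms: (-22*-5 - 21*-7)=257, (21*29 - 32*-5)=769, (32*19 - 10*29)=318, (10*16 - -34*19)=806, (-34*-7 - -22*16)=590; twice the area = |2740| = 2740; area = 1370; boundary points = 1 + 1 + 2 + 1 + 1 = 6; strictly interior points = area - boundary/2 + 1 = 1368; answer 1368
Stage 3: A2 = 1368; r = 19; remainder = value at the root: -2*(19)^2 - 3*(19)^1 + 4 = (-722) + (-57) + (4) = -775; answer -775

-775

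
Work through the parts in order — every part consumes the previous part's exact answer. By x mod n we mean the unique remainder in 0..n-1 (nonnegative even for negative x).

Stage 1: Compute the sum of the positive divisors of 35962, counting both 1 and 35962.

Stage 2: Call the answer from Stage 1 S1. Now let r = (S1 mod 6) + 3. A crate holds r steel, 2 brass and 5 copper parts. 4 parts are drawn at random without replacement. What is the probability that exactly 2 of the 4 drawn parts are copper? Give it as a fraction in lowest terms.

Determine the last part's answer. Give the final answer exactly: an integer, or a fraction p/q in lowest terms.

10/21

Stage 1: 35962 = 2 * 17981; sigma = (1 + 2) * (1 + 17981) = 3 * 17982 = 53946; answer 53946
Stage 2: S1 = 53946; r = 3; total draws C(10,4) = 210; favorable C(5,2)*C(5,2) = 100; P = 10/21; answer 10/21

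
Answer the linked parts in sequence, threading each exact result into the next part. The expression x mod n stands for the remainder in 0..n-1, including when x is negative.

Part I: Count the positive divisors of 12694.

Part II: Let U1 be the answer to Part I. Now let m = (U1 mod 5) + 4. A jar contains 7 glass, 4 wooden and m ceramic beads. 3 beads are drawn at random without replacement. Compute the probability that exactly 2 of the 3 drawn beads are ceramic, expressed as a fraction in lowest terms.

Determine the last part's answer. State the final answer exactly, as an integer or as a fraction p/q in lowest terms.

Part I: 12694 = 2 * 11 * 577; number of divisors = (1+1) * (1+1) * (1+1) = 8; answer 8
Part II: U1 = 8; m = 7; total draws C(18,3) = 816; favorable C(7,2)*C(11,1) = 231; P = 77/272; answer 77/272

77/272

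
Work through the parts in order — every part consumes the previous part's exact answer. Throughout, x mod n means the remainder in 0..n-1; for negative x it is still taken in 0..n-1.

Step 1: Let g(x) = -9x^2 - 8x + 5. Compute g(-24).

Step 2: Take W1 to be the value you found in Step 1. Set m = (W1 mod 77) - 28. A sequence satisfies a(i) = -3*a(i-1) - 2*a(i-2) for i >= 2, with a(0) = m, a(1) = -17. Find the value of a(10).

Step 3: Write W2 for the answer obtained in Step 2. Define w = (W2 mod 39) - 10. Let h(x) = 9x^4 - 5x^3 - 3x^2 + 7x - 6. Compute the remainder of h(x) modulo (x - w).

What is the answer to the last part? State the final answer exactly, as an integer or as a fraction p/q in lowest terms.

5419982

Step 1: -9*(-24)^2 - 8*(-24)^1 + 5 = (-5184) + (192) + (5) = -4987; answer -4987
Step 2: W1 = -4987; m = -10; a(2) = -3*(-17) - 2*(-10) = 71; iterating: a(2)=71, a(3)=-179, a(4)=395, a(5)=-827, a(6)=1691, a(7)=-3419, a(8)=6875, a(9)=-13787, a(10)=27611; answer 27611
Step 3: W2 = 27611; w = 28; remainder = value at the root: 9*(28)^4 - 5*(28)^3 - 3*(28)^2 + 7*(28)^1 - 6 = (5531904) + (-109760) + (-2352) + (196) + (-6) = 5419982; answer 5419982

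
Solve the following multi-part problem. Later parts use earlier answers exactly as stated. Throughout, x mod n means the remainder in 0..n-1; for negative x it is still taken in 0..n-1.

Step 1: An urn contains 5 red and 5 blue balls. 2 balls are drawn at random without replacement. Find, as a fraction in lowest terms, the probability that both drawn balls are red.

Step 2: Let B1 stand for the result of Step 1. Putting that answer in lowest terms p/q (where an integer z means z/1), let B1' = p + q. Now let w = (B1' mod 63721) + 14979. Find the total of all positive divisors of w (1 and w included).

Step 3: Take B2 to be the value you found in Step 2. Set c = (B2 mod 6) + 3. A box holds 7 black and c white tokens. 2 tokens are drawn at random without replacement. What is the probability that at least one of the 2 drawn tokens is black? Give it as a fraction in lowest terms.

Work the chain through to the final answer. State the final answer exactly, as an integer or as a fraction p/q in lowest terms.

14/15

Step 1: total draws C(10,2) = 45; favorable C(5,2) = 10; P = 2/9; answer 2/9
Step 2: B1 = 2/9; threaded value p + q = 11; w = 14990; 14990 = 2 * 5 * 1499; sigma = (1 + 2) * (1 + 5) * (1 + 1499) = 3 * 6 * 1500 = 27000; answer 27000
Step 3: B2 = 27000; c = 3; total draws C(10,2) = 45; complement C(3,2) = 3; favorable 45 - 3 = 42; P = 14/15; answer 14/15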